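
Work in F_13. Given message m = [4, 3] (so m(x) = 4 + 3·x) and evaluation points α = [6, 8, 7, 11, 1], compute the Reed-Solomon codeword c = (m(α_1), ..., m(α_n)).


c = [9, 2, 12, 11, 7]

Message polynomial: m(x) = 4 + 3·x (mod 13).
For each evaluation point α_i, compute m(α_i) mod 13:
  α_1 = 6: Horner steps 3 → 9, so m(6) = 9.
  α_2 = 8: Horner steps 3 → 2, so m(8) = 2.
  α_3 = 7: Horner steps 3 → 12, so m(7) = 12.
  α_4 = 11: Horner steps 3 → 11, so m(11) = 11.
  α_5 = 1: Horner steps 3 → 7, so m(1) = 7.
Codeword c = [9, 2, 12, 11, 7] ∈ F_13^5.


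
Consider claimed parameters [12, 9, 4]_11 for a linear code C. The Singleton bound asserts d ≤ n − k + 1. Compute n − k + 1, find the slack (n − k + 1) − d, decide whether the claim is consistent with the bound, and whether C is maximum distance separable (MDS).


Singleton RHS = n − k + 1 = 4, slack = 0, bound satisfied, MDS.

Singleton bound: d ≤ n − k + 1.
Here n = 12, k = 9, so n − k + 1 = 4.
Given d = 4, check d ≤ 4: YES.
Slack = (n − k + 1) − d = 0.
The code is MDS (slack = 0).
Description: the claimed parameters are [12, 9, 4]_11; such a code would be MDS (meets Singleton bound).


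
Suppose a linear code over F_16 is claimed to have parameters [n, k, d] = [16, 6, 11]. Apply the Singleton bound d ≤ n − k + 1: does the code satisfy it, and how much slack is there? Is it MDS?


Singleton RHS = n − k + 1 = 11, slack = 0, bound satisfied, MDS.

Singleton bound: d ≤ n − k + 1.
Here n = 16, k = 6, so n − k + 1 = 11.
Given d = 11, check d ≤ 11: YES.
Slack = (n − k + 1) − d = 0.
The code is MDS (slack = 0).
Description: the claimed parameters are [16, 6, 11]_16; such a code would be MDS (meets Singleton bound).


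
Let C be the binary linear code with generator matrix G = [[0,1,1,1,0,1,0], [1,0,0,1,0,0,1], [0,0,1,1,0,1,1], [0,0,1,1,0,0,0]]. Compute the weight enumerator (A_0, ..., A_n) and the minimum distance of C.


Weight distribution: A_0 = 1, A_2 = 4, A_3 = 6, A_4 = 3, A_5 = 2. Minimum distance d = 2.

Enumerate all 2^4 = 16 messages m ∈ F_2^4.
For each, compute codeword c = mG in F_2^7, then tally its weight.
  m = 0000 → c = 0000000, weight = 0.
  m = 1000 → c = 0111010, weight = 4.
  m = 0100 → c = 1001001, weight = 3.
  m = 1100 → c = 1110011, weight = 5.
  m = 0010 → c = 0011011, weight = 4.
  m = 1010 → c = 0100001, weight = 2.
  m = 0110 → c = 1010010, weight = 3.
  m = 1110 → c = 1101000, weight = 3.
  m = 0001 → c = 0011000, weight = 2.
  m = 1001 → c = 0100010, weight = 2.
  m = 0101 → c = 1010001, weight = 3.
  m = 1101 → c = 1101011, weight = 5.
  m = 0011 → c = 0000011, weight = 2.
  m = 1011 → c = 0111001, weight = 4.
  m = 0111 → c = 1001010, weight = 3.
  m = 1111 → c = 1110000, weight = 3.
Tally weights:
  weight 0: 1 codewords.
  weight 2: 4 codewords.
  weight 3: 6 codewords.
  weight 4: 3 codewords.
  weight 5: 2 codewords.
Minimum distance d = smallest w > 0 with A_w > 0 = 2.
Sanity: Σ A_w = 16 = 2^4 = 16 ✓.


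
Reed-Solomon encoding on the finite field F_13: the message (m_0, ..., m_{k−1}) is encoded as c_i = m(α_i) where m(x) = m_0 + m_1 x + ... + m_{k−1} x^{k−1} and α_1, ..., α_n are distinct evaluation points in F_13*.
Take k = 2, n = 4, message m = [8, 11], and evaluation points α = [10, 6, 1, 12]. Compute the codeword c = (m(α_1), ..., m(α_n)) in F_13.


c = [1, 9, 6, 10]

Message polynomial: m(x) = 8 + 11·x (mod 13).
For each evaluation point α_i, compute m(α_i) mod 13:
  α_1 = 10: Horner steps 11 → 1, so m(10) = 1.
  α_2 = 6: Horner steps 11 → 9, so m(6) = 9.
  α_3 = 1: Horner steps 11 → 6, so m(1) = 6.
  α_4 = 12: Horner steps 11 → 10, so m(12) = 10.
Codeword c = [1, 9, 6, 10] ∈ F_13^4.


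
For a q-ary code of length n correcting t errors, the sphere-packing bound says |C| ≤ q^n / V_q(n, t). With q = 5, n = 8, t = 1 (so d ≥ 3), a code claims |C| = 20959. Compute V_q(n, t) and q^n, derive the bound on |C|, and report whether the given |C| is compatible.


V_q(n, t) = 33, q^n = 390625, Hamming bound = 11837, |C| = 20959 > bound (violated).

Step 1: Compute V_q(n, t) = Σ_{j=0}^1 C(n, j) (q−1)^j.
  j = 0: C(8,0)·(4)^0 = 1·1 = 1.
  j = 1: C(8,1)·(4)^1 = 8·4 = 32.
  V_q(n, t) = 1 + 32 = 33.
Step 2: q^n = 5^8 = 390625.
Step 3: Hamming bound ⌊q^n / V_q(n,t)⌋ = ⌊390625/33⌋ = 11837.
Step 4: Compare |C| = 20959 to 11837: violated.
The claimed |C| lies above the Hamming bound, so no 5-ary code of length 8 with d ≥ 3 can have 20959 codewords.


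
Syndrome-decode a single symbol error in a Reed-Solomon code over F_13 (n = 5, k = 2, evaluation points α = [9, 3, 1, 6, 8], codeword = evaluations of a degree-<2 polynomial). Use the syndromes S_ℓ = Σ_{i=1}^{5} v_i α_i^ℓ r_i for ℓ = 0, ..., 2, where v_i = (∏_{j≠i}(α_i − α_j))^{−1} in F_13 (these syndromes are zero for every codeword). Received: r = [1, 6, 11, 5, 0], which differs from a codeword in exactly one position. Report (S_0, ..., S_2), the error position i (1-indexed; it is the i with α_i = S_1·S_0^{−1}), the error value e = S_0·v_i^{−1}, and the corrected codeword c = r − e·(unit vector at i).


S = (10, 12, 4), error at position 1, error magnitude e = 10, c = [4, 6, 11, 5, 0].

Step 1: column multipliers v_i = (∏_{j≠i}(α_i − α_j))^{−1} mod 13.
  i = 1 (α = 9): (9−3)(9−1)(9−6)(9−8) = 6·8·3·1 = 144 ≡ 1, so v_1 = 1^{−1} = 1 (mod 13).
  i = 2 (α = 3): (3−9)(3−1)(3−6)(3−8) = (−6)·2·(−3)·(−5) = −180 ≡ 2, so v_2 = 2^{−1} = 7 (mod 13).
  i = 3 (α = 1): (1−9)(1−3)(1−6)(1−8) = (−8)·(−2)·(−5)·(−7) = 560 ≡ 1, so v_3 = 1^{−1} = 1 (mod 13).
  i = 4 (α = 6): (6−9)(6−3)(6−1)(6−8) = (−3)·3·5·(−2) = 90 ≡ 12, so v_4 = 12^{−1} = 12 (mod 13).
  i = 5 (α = 8): (8−9)(8−3)(8−1)(8−6) = (−1)·5·7·2 = −70 ≡ 8, so v_5 = 8^{−1} = 5 (mod 13).
  v = [1, 7, 1, 12, 5].
Step 2: syndromes of r = [1, 6, 11, 5, 0] (all sums mod 13).
  S_0 = Σ v_i r_i = 1·1 + 7·6 + 1·11 + 12·5 + 5·0 = 114 ≡ 10.
  S_1 = Σ v_i α_i r_i = 1·9·1 + 7·3·6 + 1·1·11 + 12·6·5 + 5·8·0 = 506 ≡ 12.
  α_i^2 mod 13 = [3, 9, 1, 10, 12].
  S_2 = Σ v_i α_i^2 r_i = 1·3·1 + 7·9·6 + 1·1·11 + 12·10·5 + 5·12·0 = 992 ≡ 4.
  S = (10, 12, 4) ≠ 0, so r is not a codeword (an error is present).
Step 3: locate the error. For a single error e at position i, S_ℓ = v_i·e·α_i^ℓ, so α_err = S_1/S_0.
  S_0^{−1} = 10^{−1} = 4 (mod 13), so α_err = 12·4 = 48 ≡ 9 = α_1. Error position i = 1.
  Consistency check: S_2/S_1 = 4·12 = 48 ≡ 9 = α_err ✓ (single-error assumption holds).
Step 4: error magnitude e = S_0/v_1 = S_0·∏_{j≠1}(α_1 − α_j) = 10·1 = 10 ≡ 10 (mod 13).
Step 5: correct position 1: c_1 = r_1 − e = 1 − 10 ≡ 4 (mod 13). Hence c = [4, 6, 11, 5, 0].
  Check: interpolating c through the α_i gives m(x) = 7 + 4·x (degree < 2) with m(α_i) = c_i for every i, so c is indeed a codeword.


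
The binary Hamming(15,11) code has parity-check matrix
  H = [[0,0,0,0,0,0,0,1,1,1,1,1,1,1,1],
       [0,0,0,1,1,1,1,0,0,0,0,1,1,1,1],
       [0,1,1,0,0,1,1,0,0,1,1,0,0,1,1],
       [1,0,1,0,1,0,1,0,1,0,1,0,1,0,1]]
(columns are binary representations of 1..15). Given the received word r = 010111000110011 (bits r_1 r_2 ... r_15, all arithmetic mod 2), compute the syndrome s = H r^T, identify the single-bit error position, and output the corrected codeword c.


s = (0, 1, 0, 1)^T, error position = 5, corrected codeword c = 010101000110011

Compute s = H r^T mod 2 one row at a time:
  s_1 = 0 + 0 + 1 + 1 + 0 + 0 + 1 + 1 = 4 ≡ 0 (mod 2).
  s_2 = 1 + 1 + 1 + 0 + 0 + 0 + 1 + 1 = 5 ≡ 1 (mod 2).
  s_3 = 1 + 0 + 1 + 0 + 1 + 1 + 1 + 1 = 6 ≡ 0 (mod 2).
  s_4 = 0 + 0 + 1 + 0 + 0 + 1 + 0 + 1 = 3 ≡ 1 (mod 2).
s = (0, 1, 0, 1)^T — this equals column 5 of H (binary 0101), so error is at position 5.
Correct: flip bit 5 of r = 010111000110011 to get c = 010101000110011.


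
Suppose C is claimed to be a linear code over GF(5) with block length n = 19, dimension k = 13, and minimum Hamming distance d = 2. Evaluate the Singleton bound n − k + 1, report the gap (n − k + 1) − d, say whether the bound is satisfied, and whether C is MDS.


Singleton RHS = n − k + 1 = 7, slack = 5, bound satisfied, not MDS.

Singleton bound: d ≤ n − k + 1.
Here n = 19, k = 13, so n − k + 1 = 7.
Given d = 2, check d ≤ 7: YES.
Slack = (n − k + 1) − d = 5.
The code is NOT MDS (slack = 5 > 0).
Description: the claimed parameters are [19, 13, 2]_5; such a code would be non-MDS.


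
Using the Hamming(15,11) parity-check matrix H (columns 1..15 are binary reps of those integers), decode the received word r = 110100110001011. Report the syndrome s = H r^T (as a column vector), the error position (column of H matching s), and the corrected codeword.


s = (0, 1, 0, 1)^T, error position = 5, corrected codeword c = 110110110001011

Compute s = H r^T mod 2 one row at a time:
  s_1 = 1 + 0 + 0 + 0 + 1 + 0 + 1 + 1 = 4 ≡ 0 (mod 2).
  s_2 = 1 + 0 + 0 + 1 + 1 + 0 + 1 + 1 = 5 ≡ 1 (mod 2).
  s_3 = 1 + 0 + 0 + 1 + 0 + 0 + 1 + 1 = 4 ≡ 0 (mod 2).
  s_4 = 1 + 0 + 0 + 1 + 0 + 0 + 0 + 1 = 3 ≡ 1 (mod 2).
s = (0, 1, 0, 1)^T — this equals column 5 of H (binary 0101), so error is at position 5.
Correct: flip bit 5 of r = 110100110001011 to get c = 110110110001011.


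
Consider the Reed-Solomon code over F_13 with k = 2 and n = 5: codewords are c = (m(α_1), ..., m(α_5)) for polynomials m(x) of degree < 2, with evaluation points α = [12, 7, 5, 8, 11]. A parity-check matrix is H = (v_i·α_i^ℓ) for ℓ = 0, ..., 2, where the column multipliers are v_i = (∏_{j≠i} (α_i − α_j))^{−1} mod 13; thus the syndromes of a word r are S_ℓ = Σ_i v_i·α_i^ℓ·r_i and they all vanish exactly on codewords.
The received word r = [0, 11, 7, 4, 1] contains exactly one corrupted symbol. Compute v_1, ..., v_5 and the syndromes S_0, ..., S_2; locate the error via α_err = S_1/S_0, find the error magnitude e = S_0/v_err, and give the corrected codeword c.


S = (7, 10, 5), error at position 2, error magnitude e = 6, c = [0, 5, 7, 4, 1].

Step 1: column multipliers v_i = (∏_{j≠i}(α_i − α_j))^{−1} mod 13.
  i = 1 (α = 12): (12−7)(12−5)(12−8)(12−11) = 5·7·4·1 = 140 ≡ 10, so v_1 = 10^{−1} = 4 (mod 13).
  i = 2 (α = 7): (7−12)(7−5)(7−8)(7−11) = (−5)·2·(−1)·(−4) = −40 ≡ 12, so v_2 = 12^{−1} = 12 (mod 13).
  i = 3 (α = 5): (5−12)(5−7)(5−8)(5−11) = (−7)·(−2)·(−3)·(−6) = 252 ≡ 5, so v_3 = 5^{−1} = 8 (mod 13).
  i = 4 (α = 8): (8−12)(8−7)(8−5)(8−11) = (−4)·1·3·(−3) = 36 ≡ 10, so v_4 = 10^{−1} = 4 (mod 13).
  i = 5 (α = 11): (11−12)(11−7)(11−5)(11−8) = (−1)·4·6·3 = −72 ≡ 6, so v_5 = 6^{−1} = 11 (mod 13).
  v = [4, 12, 8, 4, 11].
Step 2: syndromes of r = [0, 11, 7, 4, 1] (all sums mod 13).
  S_0 = Σ v_i r_i = 4·0 + 12·11 + 8·7 + 4·4 + 11·1 = 215 ≡ 7.
  S_1 = Σ v_i α_i r_i = 4·12·0 + 12·7·11 + 8·5·7 + 4·8·4 + 11·11·1 = 1453 ≡ 10.
  α_i^2 mod 13 = [1, 10, 12, 12, 4].
  S_2 = Σ v_i α_i^2 r_i = 4·1·0 + 12·10·11 + 8·12·7 + 4·12·4 + 11·4·1 = 2228 ≡ 5.
  S = (7, 10, 5) ≠ 0, so r is not a codeword (an error is present).
Step 3: locate the error. For a single error e at position i, S_ℓ = v_i·e·α_i^ℓ, so α_err = S_1/S_0.
  S_0^{−1} = 7^{−1} = 2 (mod 13), so α_err = 10·2 = 20 ≡ 7 = α_2. Error position i = 2.
  Consistency check: S_2/S_1 = 5·4 = 20 ≡ 7 = α_err ✓ (single-error assumption holds).
Step 4: error magnitude e = S_0/v_2 = S_0·∏_{j≠2}(α_2 − α_j) = 7·12 = 84 ≡ 6 (mod 13).
Step 5: correct position 2: c_2 = r_2 − e = 11 − 6 ≡ 5 (mod 13). Hence c = [0, 5, 7, 4, 1].
  Check: interpolating c through the α_i gives m(x) = 12 + 12·x (degree < 2) with m(α_i) = c_i for every i, so c is indeed a codeword.


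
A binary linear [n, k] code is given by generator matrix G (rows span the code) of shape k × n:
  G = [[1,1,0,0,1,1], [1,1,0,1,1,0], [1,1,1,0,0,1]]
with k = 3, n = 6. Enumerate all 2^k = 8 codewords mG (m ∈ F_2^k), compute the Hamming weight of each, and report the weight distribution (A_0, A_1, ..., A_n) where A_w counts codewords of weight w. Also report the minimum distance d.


Weight distribution: A_0 = 1, A_2 = 2, A_4 = 5. Minimum distance d = 2.

Enumerate all 2^3 = 8 messages m ∈ F_2^3.
For each, compute codeword c = mG in F_2^6, then tally its weight.
  m = 000 → c = 000000, weight = 0.
  m = 100 → c = 110011, weight = 4.
  m = 010 → c = 110110, weight = 4.
  m = 110 → c = 000101, weight = 2.
  m = 001 → c = 111001, weight = 4.
  m = 101 → c = 001010, weight = 2.
  m = 011 → c = 001111, weight = 4.
  m = 111 → c = 111100, weight = 4.
Tally weights:
  weight 0: 1 codewords.
  weight 2: 2 codewords.
  weight 4: 5 codewords.
Minimum distance d = smallest w > 0 with A_w > 0 = 2.
Sanity: Σ A_w = 8 = 2^3 = 8 ✓.


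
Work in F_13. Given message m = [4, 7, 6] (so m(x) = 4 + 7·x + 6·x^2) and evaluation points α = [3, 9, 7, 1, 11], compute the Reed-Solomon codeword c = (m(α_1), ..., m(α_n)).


c = [1, 7, 9, 4, 1]

Message polynomial: m(x) = 4 + 7·x + 6·x^2 (mod 13).
For each evaluation point α_i, compute m(α_i) mod 13:
  α_1 = 3: Horner steps 6 → 12 → 1, so m(3) = 1.
  α_2 = 9: Horner steps 6 → 9 → 7, so m(9) = 7.
  α_3 = 7: Horner steps 6 → 10 → 9, so m(7) = 9.
  α_4 = 1: Horner steps 6 → 0 → 4, so m(1) = 4.
  α_5 = 11: Horner steps 6 → 8 → 1, so m(11) = 1.
Codeword c = [1, 7, 9, 4, 1] ∈ F_13^5.


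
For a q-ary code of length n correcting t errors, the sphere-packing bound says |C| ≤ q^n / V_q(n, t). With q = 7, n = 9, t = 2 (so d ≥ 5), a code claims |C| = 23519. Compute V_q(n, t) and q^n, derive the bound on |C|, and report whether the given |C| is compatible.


V_q(n, t) = 1351, q^n = 40353607, Hamming bound = 29869, |C| = 23519 ≤ bound (satisfied).

Step 1: Compute V_q(n, t) = Σ_{j=0}^2 C(n, j) (q−1)^j.
  j = 0: C(9,0)·(6)^0 = 1·1 = 1.
  j = 1: C(9,1)·(6)^1 = 9·6 = 54.
  j = 2: C(9,2)·(6)^2 = 36·36 = 1296.
  V_q(n, t) = 1 + 54 + 1296 = 1351.
Step 2: q^n = 7^9 = 40353607.
Step 3: Hamming bound ⌊q^n / V_q(n,t)⌋ = ⌊40353607/1351⌋ = 29869.
Step 4: Compare |C| = 23519 to 29869: satisfied.
The claimed |C| lies below the Hamming bound.


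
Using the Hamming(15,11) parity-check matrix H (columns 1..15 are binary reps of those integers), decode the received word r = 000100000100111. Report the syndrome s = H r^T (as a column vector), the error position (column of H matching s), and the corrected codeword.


s = (0, 0, 1, 0)^T, error position = 2, corrected codeword c = 010100000100111

Compute s = H r^T mod 2 one row at a time:
  s_1 = 0 + 0 + 1 + 0 + 0 + 1 + 1 + 1 = 4 ≡ 0 (mod 2).
  s_2 = 1 + 0 + 0 + 0 + 0 + 1 + 1 + 1 = 4 ≡ 0 (mod 2).
  s_3 = 0 + 0 + 0 + 0 + 1 + 0 + 1 + 1 = 3 ≡ 1 (mod 2).
  s_4 = 0 + 0 + 0 + 0 + 0 + 0 + 1 + 1 = 2 ≡ 0 (mod 2).
s = (0, 0, 1, 0)^T — this equals column 2 of H (binary 0010), so error is at position 2.
Correct: flip bit 2 of r = 000100000100111 to get c = 010100000100111.


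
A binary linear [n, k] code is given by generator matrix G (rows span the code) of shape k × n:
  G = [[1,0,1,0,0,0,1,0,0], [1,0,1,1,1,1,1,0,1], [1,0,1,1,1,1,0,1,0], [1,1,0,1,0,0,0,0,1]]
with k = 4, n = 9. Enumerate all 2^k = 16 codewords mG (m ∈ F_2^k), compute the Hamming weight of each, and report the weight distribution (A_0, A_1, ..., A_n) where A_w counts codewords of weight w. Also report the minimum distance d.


Weight distribution: A_0 = 1, A_3 = 2, A_4 = 5, A_5 = 4, A_6 = 2, A_7 = 2. Minimum distance d = 3.

Enumerate all 2^4 = 16 messages m ∈ F_2^4.
For each, compute codeword c = mG in F_2^9, then tally its weight.
  m = 0000 → c = 000000000, weight = 0.
  m = 1000 → c = 101000100, weight = 3.
  m = 0100 → c = 101111101, weight = 7.
  m = 1100 → c = 000111001, weight = 4.
  m = 0010 → c = 101111010, weight = 6.
  m = 1010 → c = 000111110, weight = 5.
  m = 0110 → c = 000000111, weight = 3.
  m = 1110 → c = 101000011, weight = 4.
  m = 0001 → c = 110100001, weight = 4.
  m = 1001 → c = 011100101, weight = 5.
  m = 0101 → c = 011011100, weight = 5.
  m = 1101 → c = 110011000, weight = 4.
  m = 0011 → c = 011011011, weight = 6.
  m = 1011 → c = 110011111, weight = 7.
  m = 0111 → c = 110100110, weight = 5.
  m = 1111 → c = 011100010, weight = 4.
Tally weights:
  weight 0: 1 codewords.
  weight 3: 2 codewords.
  weight 4: 5 codewords.
  weight 5: 4 codewords.
  weight 6: 2 codewords.
  weight 7: 2 codewords.
Minimum distance d = smallest w > 0 with A_w > 0 = 3.
Sanity: Σ A_w = 16 = 2^4 = 16 ✓.


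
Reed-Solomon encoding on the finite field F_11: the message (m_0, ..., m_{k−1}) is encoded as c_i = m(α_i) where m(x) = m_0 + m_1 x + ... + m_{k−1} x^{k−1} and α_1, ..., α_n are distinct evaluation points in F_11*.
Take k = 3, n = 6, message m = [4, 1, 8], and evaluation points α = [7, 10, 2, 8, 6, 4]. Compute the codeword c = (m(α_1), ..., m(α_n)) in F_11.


c = [7, 0, 5, 7, 1, 4]

Message polynomial: m(x) = 4 + 1·x + 8·x^2 (mod 11).
For each evaluation point α_i, compute m(α_i) mod 11:
  α_1 = 7: Horner steps 8 → 2 → 7, so m(7) = 7.
  α_2 = 10: Horner steps 8 → 4 → 0, so m(10) = 0.
  α_3 = 2: Horner steps 8 → 6 → 5, so m(2) = 5.
  α_4 = 8: Horner steps 8 → 10 → 7, so m(8) = 7.
  α_5 = 6: Horner steps 8 → 5 → 1, so m(6) = 1.
  α_6 = 4: Horner steps 8 → 0 → 4, so m(4) = 4.
Codeword c = [7, 0, 5, 7, 1, 4] ∈ F_11^6.


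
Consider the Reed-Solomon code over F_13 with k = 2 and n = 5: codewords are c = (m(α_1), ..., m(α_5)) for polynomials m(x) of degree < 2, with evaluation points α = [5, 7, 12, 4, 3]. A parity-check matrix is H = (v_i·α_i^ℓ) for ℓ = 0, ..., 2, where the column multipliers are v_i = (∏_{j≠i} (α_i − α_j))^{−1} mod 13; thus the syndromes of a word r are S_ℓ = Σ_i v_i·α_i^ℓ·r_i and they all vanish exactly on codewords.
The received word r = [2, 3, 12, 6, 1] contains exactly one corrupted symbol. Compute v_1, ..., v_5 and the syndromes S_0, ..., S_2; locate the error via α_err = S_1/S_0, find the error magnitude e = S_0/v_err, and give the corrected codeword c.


S = (12, 9, 10), error at position 4, error magnitude e = 11, c = [2, 3, 12, 8, 1].

Step 1: column multipliers v_i = (∏_{j≠i}(α_i − α_j))^{−1} mod 13.
  i = 1 (α = 5): (5−7)(5−12)(5−4)(5−3) = (−2)·(−7)·1·2 = 28 ≡ 2, so v_1 = 2^{−1} = 7 (mod 13).
  i = 2 (α = 7): (7−5)(7−12)(7−4)(7−3) = 2·(−5)·3·4 = −120 ≡ 10, so v_2 = 10^{−1} = 4 (mod 13).
  i = 3 (α = 12): (12−5)(12−7)(12−4)(12−3) = 7·5·8·9 = 2520 ≡ 11, so v_3 = 11^{−1} = 6 (mod 13).
  i = 4 (α = 4): (4−5)(4−7)(4−12)(4−3) = (−1)·(−3)·(−8)·1 = −24 ≡ 2, so v_4 = 2^{−1} = 7 (mod 13).
  i = 5 (α = 3): (3−5)(3−7)(3−12)(3−4) = (−2)·(−4)·(−9)·(−1) = 72 ≡ 7, so v_5 = 7^{−1} = 2 (mod 13).
  v = [7, 4, 6, 7, 2].
Step 2: syndromes of r = [2, 3, 12, 6, 1] (all sums mod 13).
  S_0 = Σ v_i r_i = 7·2 + 4·3 + 6·12 + 7·6 + 2·1 = 142 ≡ 12.
  S_1 = Σ v_i α_i r_i = 7·5·2 + 4·7·3 + 6·12·12 + 7·4·6 + 2·3·1 = 1192 ≡ 9.
  α_i^2 mod 13 = [12, 10, 1, 3, 9].
  S_2 = Σ v_i α_i^2 r_i = 7·12·2 + 4·10·3 + 6·1·12 + 7·3·6 + 2·9·1 = 504 ≡ 10.
  S = (12, 9, 10) ≠ 0, so r is not a codeword (an error is present).
Step 3: locate the error. For a single error e at position i, S_ℓ = v_i·e·α_i^ℓ, so α_err = S_1/S_0.
  S_0^{−1} = 12^{−1} = 12 (mod 13), so α_err = 9·12 = 108 ≡ 4 = α_4. Error position i = 4.
  Consistency check: S_2/S_1 = 10·3 = 30 ≡ 4 = α_err ✓ (single-error assumption holds).
Step 4: error magnitude e = S_0/v_4 = S_0·∏_{j≠4}(α_4 − α_j) = 12·2 = 24 ≡ 11 (mod 13).
Step 5: correct position 4: c_4 = r_4 − e = 6 − 11 ≡ 8 (mod 13). Hence c = [2, 3, 12, 8, 1].
  Check: interpolating c through the α_i gives m(x) = 6 + 7·x (degree < 2) with m(α_i) = c_i for every i, so c is indeed a codeword.


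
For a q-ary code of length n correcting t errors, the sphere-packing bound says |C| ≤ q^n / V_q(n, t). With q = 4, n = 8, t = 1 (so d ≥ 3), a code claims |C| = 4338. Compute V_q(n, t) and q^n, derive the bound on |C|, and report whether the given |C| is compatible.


V_q(n, t) = 25, q^n = 65536, Hamming bound = 2621, |C| = 4338 > bound (violated).

Step 1: Compute V_q(n, t) = Σ_{j=0}^1 C(n, j) (q−1)^j.
  j = 0: C(8,0)·(3)^0 = 1·1 = 1.
  j = 1: C(8,1)·(3)^1 = 8·3 = 24.
  V_q(n, t) = 1 + 24 = 25.
Step 2: q^n = 4^8 = 65536.
Step 3: Hamming bound ⌊q^n / V_q(n,t)⌋ = ⌊65536/25⌋ = 2621.
Step 4: Compare |C| = 4338 to 2621: violated.
The claimed |C| lies above the Hamming bound, so no 4-ary code of length 8 with d ≥ 3 can have 4338 codewords.


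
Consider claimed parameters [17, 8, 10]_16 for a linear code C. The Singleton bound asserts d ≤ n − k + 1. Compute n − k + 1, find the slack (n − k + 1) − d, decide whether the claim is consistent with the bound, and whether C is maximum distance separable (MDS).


Singleton RHS = n − k + 1 = 10, slack = 0, bound satisfied, MDS.

Singleton bound: d ≤ n − k + 1.
Here n = 17, k = 8, so n − k + 1 = 10.
Given d = 10, check d ≤ 10: YES.
Slack = (n − k + 1) − d = 0.
The code is MDS (slack = 0).
Description: the claimed parameters are [17, 8, 10]_16; such a code would be MDS (meets Singleton bound).


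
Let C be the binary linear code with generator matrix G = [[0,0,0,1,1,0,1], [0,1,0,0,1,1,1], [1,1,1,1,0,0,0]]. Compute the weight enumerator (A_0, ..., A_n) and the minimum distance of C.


Weight distribution: A_0 = 1, A_3 = 3, A_4 = 2, A_5 = 1, A_6 = 1. Minimum distance d = 3.

Enumerate all 2^3 = 8 messages m ∈ F_2^3.
For each, compute codeword c = mG in F_2^7, then tally its weight.
  m = 000 → c = 0000000, weight = 0.
  m = 100 → c = 0001101, weight = 3.
  m = 010 → c = 0100111, weight = 4.
  m = 110 → c = 0101010, weight = 3.
  m = 001 → c = 1111000, weight = 4.
  m = 101 → c = 1110101, weight = 5.
  m = 011 → c = 1011111, weight = 6.
  m = 111 → c = 1010010, weight = 3.
Tally weights:
  weight 0: 1 codewords.
  weight 3: 3 codewords.
  weight 4: 2 codewords.
  weight 5: 1 codewords.
  weight 6: 1 codewords.
Minimum distance d = smallest w > 0 with A_w > 0 = 3.
Sanity: Σ A_w = 8 = 2^3 = 8 ✓.


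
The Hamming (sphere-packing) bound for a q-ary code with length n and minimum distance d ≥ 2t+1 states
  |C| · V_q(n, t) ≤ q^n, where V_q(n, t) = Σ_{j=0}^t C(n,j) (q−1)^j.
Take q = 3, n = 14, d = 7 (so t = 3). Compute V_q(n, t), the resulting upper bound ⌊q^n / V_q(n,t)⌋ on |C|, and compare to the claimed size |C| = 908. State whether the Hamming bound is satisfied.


V_q(n, t) = 3305, q^n = 4782969, Hamming bound = 1447, |C| = 908 ≤ bound (satisfied).

Step 1: Compute V_q(n, t) = Σ_{j=0}^3 C(n, j) (q−1)^j.
  j = 0: C(14,0)·(2)^0 = 1·1 = 1.
  j = 1: C(14,1)·(2)^1 = 14·2 = 28.
  j = 2: C(14,2)·(2)^2 = 91·4 = 364.
  j = 3: C(14,3)·(2)^3 = 364·8 = 2912.
  V_q(n, t) = 1 + 28 + 364 + 2912 = 3305.
Step 2: q^n = 3^14 = 4782969.
Step 3: Hamming bound ⌊q^n / V_q(n,t)⌋ = ⌊4782969/3305⌋ = 1447.
Step 4: Compare |C| = 908 to 1447: satisfied.
The claimed |C| lies below the Hamming bound.


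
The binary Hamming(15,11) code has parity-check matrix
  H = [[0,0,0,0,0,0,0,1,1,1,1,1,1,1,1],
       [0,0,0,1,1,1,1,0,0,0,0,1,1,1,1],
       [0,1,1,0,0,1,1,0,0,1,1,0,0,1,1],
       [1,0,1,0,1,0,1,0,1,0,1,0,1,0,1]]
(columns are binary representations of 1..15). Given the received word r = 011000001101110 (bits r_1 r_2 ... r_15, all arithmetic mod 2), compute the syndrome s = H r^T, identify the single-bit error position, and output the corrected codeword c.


s = (1, 1, 0, 1)^T, error position = 13, corrected codeword c = 011000001101010

Compute s = H r^T mod 2 one row at a time:
  s_1 = 0 + 1 + 1 + 0 + 1 + 1 + 1 + 0 = 5 ≡ 1 (mod 2).
  s_2 = 0 + 0 + 0 + 0 + 1 + 1 + 1 + 0 = 3 ≡ 1 (mod 2).
  s_3 = 1 + 1 + 0 + 0 + 1 + 0 + 1 + 0 = 4 ≡ 0 (mod 2).
  s_4 = 0 + 1 + 0 + 0 + 1 + 0 + 1 + 0 = 3 ≡ 1 (mod 2).
s = (1, 1, 0, 1)^T — this equals column 13 of H (binary 1101), so error is at position 13.
Correct: flip bit 13 of r = 011000001101110 to get c = 011000001101010.


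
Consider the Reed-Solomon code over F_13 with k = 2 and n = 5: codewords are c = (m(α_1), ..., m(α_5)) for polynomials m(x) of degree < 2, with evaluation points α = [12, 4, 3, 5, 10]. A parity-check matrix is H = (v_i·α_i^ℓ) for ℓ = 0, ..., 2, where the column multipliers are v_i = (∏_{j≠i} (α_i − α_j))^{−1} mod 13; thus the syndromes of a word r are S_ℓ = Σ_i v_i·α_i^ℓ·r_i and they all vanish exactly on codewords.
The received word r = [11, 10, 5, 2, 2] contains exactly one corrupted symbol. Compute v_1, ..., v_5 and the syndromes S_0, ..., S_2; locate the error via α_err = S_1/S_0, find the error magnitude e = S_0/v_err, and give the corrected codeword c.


S = (3, 4, 1), error at position 5, error magnitude e = 1, c = [11, 10, 5, 2, 1].

Step 1: column multipliers v_i = (∏_{j≠i}(α_i − α_j))^{−1} mod 13.
  i = 1 (α = 12): (12−4)(12−3)(12−5)(12−10) = 8·9·7·2 = 1008 ≡ 7, so v_1 = 7^{−1} = 2 (mod 13).
  i = 2 (α = 4): (4−12)(4−3)(4−5)(4−10) = (−8)·1·(−1)·(−6) = −48 ≡ 4, so v_2 = 4^{−1} = 10 (mod 13).
  i = 3 (α = 3): (3−12)(3−4)(3−5)(3−10) = (−9)·(−1)·(−2)·(−7) = 126 ≡ 9, so v_3 = 9^{−1} = 3 (mod 13).
  i = 4 (α = 5): (5−12)(5−4)(5−3)(5−10) = (−7)·1·2·(−5) = 70 ≡ 5, so v_4 = 5^{−1} = 8 (mod 13).
  i = 5 (α = 10): (10−12)(10−4)(10−3)(10−5) = (−2)·6·7·5 = −420 ≡ 9, so v_5 = 9^{−1} = 3 (mod 13).
  v = [2, 10, 3, 8, 3].
Step 2: syndromes of r = [11, 10, 5, 2, 2] (all sums mod 13).
  S_0 = Σ v_i r_i = 2·11 + 10·10 + 3·5 + 8·2 + 3·2 = 159 ≡ 3.
  S_1 = Σ v_i α_i r_i = 2·12·11 + 10·4·10 + 3·3·5 + 8·5·2 + 3·10·2 = 849 ≡ 4.
  α_i^2 mod 13 = [1, 3, 9, 12, 9].
  S_2 = Σ v_i α_i^2 r_i = 2·1·11 + 10·3·10 + 3·9·5 + 8·12·2 + 3·9·2 = 703 ≡ 1.
  S = (3, 4, 1) ≠ 0, so r is not a codeword (an error is present).
Step 3: locate the error. For a single error e at position i, S_ℓ = v_i·e·α_i^ℓ, so α_err = S_1/S_0.
  S_0^{−1} = 3^{−1} = 9 (mod 13), so α_err = 4·9 = 36 ≡ 10 = α_5. Error position i = 5.
  Consistency check: S_2/S_1 = 1·10 = 10 ≡ 10 = α_err ✓ (single-error assumption holds).
Step 4: error magnitude e = S_0/v_5 = S_0·∏_{j≠5}(α_5 − α_j) = 3·9 = 27 ≡ 1 (mod 13).
Step 5: correct position 5: c_5 = r_5 − e = 2 − 1 ≡ 1 (mod 13). Hence c = [11, 10, 5, 2, 1].
  Check: interpolating c through the α_i gives m(x) = 3 + 5·x (degree < 2) with m(α_i) = c_i for every i, so c is indeed a codeword.


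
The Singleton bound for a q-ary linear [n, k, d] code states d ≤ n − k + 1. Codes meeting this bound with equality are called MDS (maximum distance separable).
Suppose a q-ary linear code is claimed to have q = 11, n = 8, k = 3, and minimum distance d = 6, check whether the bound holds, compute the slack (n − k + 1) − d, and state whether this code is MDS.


Singleton RHS = n − k + 1 = 6, slack = 0, bound satisfied, MDS.

Singleton bound: d ≤ n − k + 1.
Here n = 8, k = 3, so n − k + 1 = 6.
Given d = 6, check d ≤ 6: YES.
Slack = (n − k + 1) − d = 0.
The code is MDS (slack = 0).
Description: the claimed parameters are [8, 3, 6]_11; such a code would be MDS (meets Singleton bound).


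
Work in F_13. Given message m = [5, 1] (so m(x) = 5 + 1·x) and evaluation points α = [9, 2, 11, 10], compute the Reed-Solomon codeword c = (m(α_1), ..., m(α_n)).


c = [1, 7, 3, 2]

Message polynomial: m(x) = 5 + 1·x (mod 13).
For each evaluation point α_i, compute m(α_i) mod 13:
  α_1 = 9: Horner steps 1 → 1, so m(9) = 1.
  α_2 = 2: Horner steps 1 → 7, so m(2) = 7.
  α_3 = 11: Horner steps 1 → 3, so m(11) = 3.
  α_4 = 10: Horner steps 1 → 2, so m(10) = 2.
Codeword c = [1, 7, 3, 2] ∈ F_13^4.


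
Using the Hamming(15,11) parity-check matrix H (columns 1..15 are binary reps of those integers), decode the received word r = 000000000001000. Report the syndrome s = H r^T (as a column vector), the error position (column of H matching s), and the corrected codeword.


s = (1, 1, 0, 0)^T, error position = 12, corrected codeword c = 000000000000000

Compute s = H r^T mod 2 one row at a time:
  s_1 = 0 + 0 + 0 + 0 + 1 + 0 + 0 + 0 = 1 ≡ 1 (mod 2).
  s_2 = 0 + 0 + 0 + 0 + 1 + 0 + 0 + 0 = 1 ≡ 1 (mod 2).
  s_3 = 0 + 0 + 0 + 0 + 0 + 0 + 0 + 0 = 0 ≡ 0 (mod 2).
  s_4 = 0 + 0 + 0 + 0 + 0 + 0 + 0 + 0 = 0 ≡ 0 (mod 2).
s = (1, 1, 0, 0)^T — this equals column 12 of H (binary 1100), so error is at position 12.
Correct: flip bit 12 of r = 000000000001000 to get c = 000000000000000.


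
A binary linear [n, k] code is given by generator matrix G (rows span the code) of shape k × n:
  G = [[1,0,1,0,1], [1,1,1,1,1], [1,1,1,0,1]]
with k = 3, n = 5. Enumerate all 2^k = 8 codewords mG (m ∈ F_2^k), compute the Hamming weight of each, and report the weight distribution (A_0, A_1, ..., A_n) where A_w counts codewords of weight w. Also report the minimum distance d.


Weight distribution: A_0 = 1, A_1 = 2, A_2 = 1, A_3 = 1, A_4 = 2, A_5 = 1. Minimum distance d = 1.

Enumerate all 2^3 = 8 messages m ∈ F_2^3.
For each, compute codeword c = mG in F_2^5, then tally its weight.
  m = 000 → c = 00000, weight = 0.
  m = 100 → c = 10101, weight = 3.
  m = 010 → c = 11111, weight = 5.
  m = 110 → c = 01010, weight = 2.
  m = 001 → c = 11101, weight = 4.
  m = 101 → c = 01000, weight = 1.
  m = 011 → c = 00010, weight = 1.
  m = 111 → c = 10111, weight = 4.
Tally weights:
  weight 0: 1 codewords.
  weight 1: 2 codewords.
  weight 2: 1 codewords.
  weight 3: 1 codewords.
  weight 4: 2 codewords.
  weight 5: 1 codewords.
Minimum distance d = smallest w > 0 with A_w > 0 = 1.
Sanity: Σ A_w = 8 = 2^3 = 8 ✓.


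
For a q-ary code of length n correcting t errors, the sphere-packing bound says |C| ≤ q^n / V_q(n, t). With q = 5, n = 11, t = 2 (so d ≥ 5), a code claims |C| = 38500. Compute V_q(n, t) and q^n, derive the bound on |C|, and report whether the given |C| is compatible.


V_q(n, t) = 925, q^n = 48828125, Hamming bound = 52787, |C| = 38500 ≤ bound (satisfied).

Step 1: Compute V_q(n, t) = Σ_{j=0}^2 C(n, j) (q−1)^j.
  j = 0: C(11,0)·(4)^0 = 1·1 = 1.
  j = 1: C(11,1)·(4)^1 = 11·4 = 44.
  j = 2: C(11,2)·(4)^2 = 55·16 = 880.
  V_q(n, t) = 1 + 44 + 880 = 925.
Step 2: q^n = 5^11 = 48828125.
Step 3: Hamming bound ⌊q^n / V_q(n,t)⌋ = ⌊48828125/925⌋ = 52787.
Step 4: Compare |C| = 38500 to 52787: satisfied.
The claimed |C| lies below the Hamming bound.


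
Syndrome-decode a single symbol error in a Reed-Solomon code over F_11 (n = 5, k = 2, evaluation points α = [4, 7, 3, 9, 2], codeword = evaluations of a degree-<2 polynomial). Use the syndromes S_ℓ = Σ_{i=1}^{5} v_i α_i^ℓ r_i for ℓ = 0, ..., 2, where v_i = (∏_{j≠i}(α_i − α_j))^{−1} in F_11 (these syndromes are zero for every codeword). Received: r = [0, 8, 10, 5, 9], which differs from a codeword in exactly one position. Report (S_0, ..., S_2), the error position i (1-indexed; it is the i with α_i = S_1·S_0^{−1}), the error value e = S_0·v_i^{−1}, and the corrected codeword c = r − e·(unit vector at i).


S = (5, 2, 3), error at position 2, error magnitude e = 5, c = [0, 3, 10, 5, 9].

Step 1: column multipliers v_i = (∏_{j≠i}(α_i − α_j))^{−1} mod 11.
  i = 1 (α = 4): (4−7)(4−3)(4−9)(4−2) = (−3)·1·(−5)·2 = 30 ≡ 8, so v_1 = 8^{−1} = 7 (mod 11).
  i = 2 (α = 7): (7−4)(7−3)(7−9)(7−2) = 3·4·(−2)·5 = −120 ≡ 1, so v_2 = 1^{−1} = 1 (mod 11).
  i = 3 (α = 3): (3−4)(3−7)(3−9)(3−2) = (−1)·(−4)·(−6)·1 = −24 ≡ 9, so v_3 = 9^{−1} = 5 (mod 11).
  i = 4 (α = 9): (9−4)(9−7)(9−3)(9−2) = 5·2·6·7 = 420 ≡ 2, so v_4 = 2^{−1} = 6 (mod 11).
  i = 5 (α = 2): (2−4)(2−7)(2−3)(2−9) = (−2)·(−5)·(−1)·(−7) = 70 ≡ 4, so v_5 = 4^{−1} = 3 (mod 11).
  v = [7, 1, 5, 6, 3].
Step 2: syndromes of r = [0, 8, 10, 5, 9] (all sums mod 11).
  S_0 = Σ v_i r_i = 7·0 + 1·8 + 5·10 + 6·5 + 3·9 = 115 ≡ 5.
  S_1 = Σ v_i α_i r_i = 7·4·0 + 1·7·8 + 5·3·10 + 6·9·5 + 3·2·9 = 530 ≡ 2.
  α_i^2 mod 11 = [5, 5, 9, 4, 4].
  S_2 = Σ v_i α_i^2 r_i = 7·5·0 + 1·5·8 + 5·9·10 + 6·4·5 + 3·4·9 = 718 ≡ 3.
  S = (5, 2, 3) ≠ 0, so r is not a codeword (an error is present).
Step 3: locate the error. For a single error e at position i, S_ℓ = v_i·e·α_i^ℓ, so α_err = S_1/S_0.
  S_0^{−1} = 5^{−1} = 9 (mod 11), so α_err = 2·9 = 18 ≡ 7 = α_2. Error position i = 2.
  Consistency check: S_2/S_1 = 3·6 = 18 ≡ 7 = α_err ✓ (single-error assumption holds).
Step 4: error magnitude e = S_0/v_2 = S_0·∏_{j≠2}(α_2 − α_j) = 5·1 = 5 ≡ 5 (mod 11).
Step 5: correct position 2: c_2 = r_2 − e = 8 − 5 ≡ 3 (mod 11). Hence c = [0, 3, 10, 5, 9].
  Check: interpolating c through the α_i gives m(x) = 7 + 1·x (degree < 2) with m(α_i) = c_i for every i, so c is indeed a codeword.


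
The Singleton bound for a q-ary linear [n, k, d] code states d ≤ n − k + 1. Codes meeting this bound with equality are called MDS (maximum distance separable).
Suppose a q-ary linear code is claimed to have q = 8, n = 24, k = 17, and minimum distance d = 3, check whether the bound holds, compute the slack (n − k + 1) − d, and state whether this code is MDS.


Singleton RHS = n − k + 1 = 8, slack = 5, bound satisfied, not MDS.

Singleton bound: d ≤ n − k + 1.
Here n = 24, k = 17, so n − k + 1 = 8.
Given d = 3, check d ≤ 8: YES.
Slack = (n − k + 1) − d = 5.
The code is NOT MDS (slack = 5 > 0).
Description: the claimed parameters are [24, 17, 3]_8; such a code would be non-MDS.


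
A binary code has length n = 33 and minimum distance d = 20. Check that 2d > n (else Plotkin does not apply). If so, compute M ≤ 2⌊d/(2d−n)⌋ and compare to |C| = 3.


Plotkin bound M ≤ 4; given |C| = 3 ≤ bound (satisfied).

Check applicability: 2d = 40, n = 33.
2d − n = 7 > 0, so Plotkin applies.
Compute d/(2d−n) = 20/7 ≈ 2.8571.
⌊d/(2d−n)⌋ = 2.
Plotkin bound: M ≤ 2·2 = 4.
Given |C| = 3, check: satisfied.
This |C| is below the Plotkin bound.


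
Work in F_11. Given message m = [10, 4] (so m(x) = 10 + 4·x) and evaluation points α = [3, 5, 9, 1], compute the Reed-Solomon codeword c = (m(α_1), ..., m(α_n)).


c = [0, 8, 2, 3]

Message polynomial: m(x) = 10 + 4·x (mod 11).
For each evaluation point α_i, compute m(α_i) mod 11:
  α_1 = 3: Horner steps 4 → 0, so m(3) = 0.
  α_2 = 5: Horner steps 4 → 8, so m(5) = 8.
  α_3 = 9: Horner steps 4 → 2, so m(9) = 2.
  α_4 = 1: Horner steps 4 → 3, so m(1) = 3.
Codeword c = [0, 8, 2, 3] ∈ F_11^4.


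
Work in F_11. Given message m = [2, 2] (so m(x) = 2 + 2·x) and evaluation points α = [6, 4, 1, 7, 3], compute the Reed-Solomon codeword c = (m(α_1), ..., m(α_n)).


c = [3, 10, 4, 5, 8]

Message polynomial: m(x) = 2 + 2·x (mod 11).
For each evaluation point α_i, compute m(α_i) mod 11:
  α_1 = 6: Horner steps 2 → 3, so m(6) = 3.
  α_2 = 4: Horner steps 2 → 10, so m(4) = 10.
  α_3 = 1: Horner steps 2 → 4, so m(1) = 4.
  α_4 = 7: Horner steps 2 → 5, so m(7) = 5.
  α_5 = 3: Horner steps 2 → 8, so m(3) = 8.
Codeword c = [3, 10, 4, 5, 8] ∈ F_11^5.


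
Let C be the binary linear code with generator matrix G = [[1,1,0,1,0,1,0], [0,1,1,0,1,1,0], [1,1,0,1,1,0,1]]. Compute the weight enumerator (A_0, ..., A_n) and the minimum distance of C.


Weight distribution: A_0 = 1, A_3 = 2, A_4 = 3, A_5 = 2. Minimum distance d = 3.

Enumerate all 2^3 = 8 messages m ∈ F_2^3.
For each, compute codeword c = mG in F_2^7, then tally its weight.
  m = 000 → c = 0000000, weight = 0.
  m = 100 → c = 1101010, weight = 4.
  m = 010 → c = 0110110, weight = 4.
  m = 110 → c = 1011100, weight = 4.
  m = 001 → c = 1101101, weight = 5.
  m = 101 → c = 0000111, weight = 3.
  m = 011 → c = 1011011, weight = 5.
  m = 111 → c = 0110001, weight = 3.
Tally weights:
  weight 0: 1 codewords.
  weight 3: 2 codewords.
  weight 4: 3 codewords.
  weight 5: 2 codewords.
Minimum distance d = smallest w > 0 with A_w > 0 = 3.
Sanity: Σ A_w = 8 = 2^3 = 8 ✓.


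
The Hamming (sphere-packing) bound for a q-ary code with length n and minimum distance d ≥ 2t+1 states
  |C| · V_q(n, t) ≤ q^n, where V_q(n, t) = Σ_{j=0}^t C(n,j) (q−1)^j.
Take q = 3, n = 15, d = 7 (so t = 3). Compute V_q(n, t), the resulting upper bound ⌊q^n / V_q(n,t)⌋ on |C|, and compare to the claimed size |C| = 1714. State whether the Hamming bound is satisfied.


V_q(n, t) = 4091, q^n = 14348907, Hamming bound = 3507, |C| = 1714 ≤ bound (satisfied).

Step 1: Compute V_q(n, t) = Σ_{j=0}^3 C(n, j) (q−1)^j.
  j = 0: C(15,0)·(2)^0 = 1·1 = 1.
  j = 1: C(15,1)·(2)^1 = 15·2 = 30.
  j = 2: C(15,2)·(2)^2 = 105·4 = 420.
  j = 3: C(15,3)·(2)^3 = 455·8 = 3640.
  V_q(n, t) = 1 + 30 + 420 + 3640 = 4091.
Step 2: q^n = 3^15 = 14348907.
Step 3: Hamming bound ⌊q^n / V_q(n,t)⌋ = ⌊14348907/4091⌋ = 3507.
Step 4: Compare |C| = 1714 to 3507: satisfied.
The claimed |C| lies below the Hamming bound.


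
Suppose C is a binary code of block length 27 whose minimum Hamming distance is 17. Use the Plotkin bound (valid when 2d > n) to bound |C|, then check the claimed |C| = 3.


Plotkin bound M ≤ 4; given |C| = 3 ≤ bound (satisfied).

Check applicability: 2d = 34, n = 27.
2d − n = 7 > 0, so Plotkin applies.
Compute d/(2d−n) = 17/7 ≈ 2.4286.
⌊d/(2d−n)⌋ = 2.
Plotkin bound: M ≤ 2·2 = 4.
Given |C| = 3, check: satisfied.
This |C| is below the Plotkin bound.


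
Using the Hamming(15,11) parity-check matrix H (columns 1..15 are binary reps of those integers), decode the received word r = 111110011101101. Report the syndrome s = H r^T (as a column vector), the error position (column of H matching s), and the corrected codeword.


s = (0, 1, 0, 0)^T, error position = 4, corrected codeword c = 111010011101101

Compute s = H r^T mod 2 one row at a time:
  s_1 = 1 + 1 + 1 + 0 + 1 + 1 + 0 + 1 = 6 ≡ 0 (mod 2).
  s_2 = 1 + 1 + 0 + 0 + 1 + 1 + 0 + 1 = 5 ≡ 1 (mod 2).
  s_3 = 1 + 1 + 0 + 0 + 1 + 0 + 0 + 1 = 4 ≡ 0 (mod 2).
  s_4 = 1 + 1 + 1 + 0 + 1 + 0 + 1 + 1 = 6 ≡ 0 (mod 2).
s = (0, 1, 0, 0)^T — this equals column 4 of H (binary 0100), so error is at position 4.
Correct: flip bit 4 of r = 111110011101101 to get c = 111010011101101.


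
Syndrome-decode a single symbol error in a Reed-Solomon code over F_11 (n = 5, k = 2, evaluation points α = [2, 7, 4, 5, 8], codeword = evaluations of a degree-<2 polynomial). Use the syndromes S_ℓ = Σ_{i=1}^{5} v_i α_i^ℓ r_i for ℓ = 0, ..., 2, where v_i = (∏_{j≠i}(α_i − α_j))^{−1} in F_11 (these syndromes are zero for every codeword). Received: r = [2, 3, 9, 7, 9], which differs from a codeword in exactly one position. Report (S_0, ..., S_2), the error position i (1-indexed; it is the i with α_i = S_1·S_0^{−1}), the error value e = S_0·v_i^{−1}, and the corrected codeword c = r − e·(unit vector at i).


S = (5, 7, 1), error at position 5, error magnitude e = 8, c = [2, 3, 9, 7, 1].

Step 1: column multipliers v_i = (∏_{j≠i}(α_i − α_j))^{−1} mod 11.
  i = 1 (α = 2): (2−7)(2−4)(2−5)(2−8) = (−5)·(−2)·(−3)·(−6) = 180 ≡ 4, so v_1 = 4^{−1} = 3 (mod 11).
  i = 2 (α = 7): (7−2)(7−4)(7−5)(7−8) = 5·3·2·(−1) = −30 ≡ 3, so v_2 = 3^{−1} = 4 (mod 11).
  i = 3 (α = 4): (4−2)(4−7)(4−5)(4−8) = 2·(−3)·(−1)·(−4) = −24 ≡ 9, so v_3 = 9^{−1} = 5 (mod 11).
  i = 4 (α = 5): (5−2)(5−7)(5−4)(5−8) = 3·(−2)·1·(−3) = 18 ≡ 7, so v_4 = 7^{−1} = 8 (mod 11).
  i = 5 (α = 8): (8−2)(8−7)(8−4)(8−5) = 6·1·4·3 = 72 ≡ 6, so v_5 = 6^{−1} = 2 (mod 11).
  v = [3, 4, 5, 8, 2].
Step 2: syndromes of r = [2, 3, 9, 7, 9] (all sums mod 11).
  S_0 = Σ v_i r_i = 3·2 + 4·3 + 5·9 + 8·7 + 2·9 = 137 ≡ 5.
  S_1 = Σ v_i α_i r_i = 3·2·2 + 4·7·3 + 5·4·9 + 8·5·7 + 2·8·9 = 700 ≡ 7.
  α_i^2 mod 11 = [4, 5, 5, 3, 9].
  S_2 = Σ v_i α_i^2 r_i = 3·4·2 + 4·5·3 + 5·5·9 + 8·3·7 + 2·9·9 = 639 ≡ 1.
  S = (5, 7, 1) ≠ 0, so r is not a codeword (an error is present).
Step 3: locate the error. For a single error e at position i, S_ℓ = v_i·e·α_i^ℓ, so α_err = S_1/S_0.
  S_0^{−1} = 5^{−1} = 9 (mod 11), so α_err = 7·9 = 63 ≡ 8 = α_5. Error position i = 5.
  Consistency check: S_2/S_1 = 1·8 = 8 ≡ 8 = α_err ✓ (single-error assumption holds).
Step 4: error magnitude e = S_0/v_5 = S_0·∏_{j≠5}(α_5 − α_j) = 5·6 = 30 ≡ 8 (mod 11).
Step 5: correct position 5: c_5 = r_5 − e = 9 − 8 ≡ 1 (mod 11). Hence c = [2, 3, 9, 7, 1].
  Check: interpolating c through the α_i gives m(x) = 6 + 9·x (degree < 2) with m(α_i) = c_i for every i, so c is indeed a codeword.
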